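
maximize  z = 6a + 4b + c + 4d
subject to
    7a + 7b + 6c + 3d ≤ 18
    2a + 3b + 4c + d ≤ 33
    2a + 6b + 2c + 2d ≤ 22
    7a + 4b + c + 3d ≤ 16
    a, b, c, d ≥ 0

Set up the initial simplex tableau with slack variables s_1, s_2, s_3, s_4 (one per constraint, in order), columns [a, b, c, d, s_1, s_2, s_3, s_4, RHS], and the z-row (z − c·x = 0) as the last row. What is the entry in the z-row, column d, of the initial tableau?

-4

The z-row carries the negated objective coefficients: the d entry is -4.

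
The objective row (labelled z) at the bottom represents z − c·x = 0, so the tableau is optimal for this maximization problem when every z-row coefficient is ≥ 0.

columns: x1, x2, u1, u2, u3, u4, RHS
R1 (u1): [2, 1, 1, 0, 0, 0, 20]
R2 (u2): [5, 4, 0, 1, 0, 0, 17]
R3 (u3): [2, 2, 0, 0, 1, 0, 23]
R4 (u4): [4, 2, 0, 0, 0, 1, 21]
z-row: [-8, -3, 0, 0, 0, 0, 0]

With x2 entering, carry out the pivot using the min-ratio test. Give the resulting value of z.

Ratio test on column x2 — row 1: 20/1 = 20; row 2: 17/4 = 17/4; row 3: 23/2 = 23/2; row 4: 21/2 = 21/2. Minimum is 17/4 at row 2 (u2 leaves); pivot element 4.
Pivot on row 2; the z-row RHS becomes 0 − (-3)·(17/4) = 51/4.

51/4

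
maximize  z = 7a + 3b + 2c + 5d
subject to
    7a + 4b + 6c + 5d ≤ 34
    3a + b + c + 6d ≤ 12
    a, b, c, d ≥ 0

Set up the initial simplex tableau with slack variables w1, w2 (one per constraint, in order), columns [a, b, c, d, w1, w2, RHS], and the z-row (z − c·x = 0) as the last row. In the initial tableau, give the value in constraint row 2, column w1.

0

Slack w1 belongs to constraint 1; its column is the unit vector e_1, so the entry in row 2 is 0.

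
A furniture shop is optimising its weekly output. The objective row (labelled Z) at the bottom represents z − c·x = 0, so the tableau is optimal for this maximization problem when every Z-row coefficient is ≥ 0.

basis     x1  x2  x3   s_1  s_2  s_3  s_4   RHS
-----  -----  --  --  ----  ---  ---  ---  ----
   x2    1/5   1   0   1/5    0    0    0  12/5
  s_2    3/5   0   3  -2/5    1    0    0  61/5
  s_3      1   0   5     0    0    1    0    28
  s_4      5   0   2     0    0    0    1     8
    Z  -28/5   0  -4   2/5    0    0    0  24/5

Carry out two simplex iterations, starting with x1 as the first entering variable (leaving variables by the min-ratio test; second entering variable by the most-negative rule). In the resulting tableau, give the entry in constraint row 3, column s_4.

-5/2

Ratio test on column x1 — row 1: (12/5)/(1/5) = 12; row 2: (61/5)/(3/5) = 61/3; row 3: 28/1 = 28; row 4: 8/5 = 8/5. Minimum is 8/5 at row 4 (s_4 leaves); pivot element 5.
Divide row 4 by 5; eliminate column x1 from the other rows.
Second iteration: most negative Z-row entry is -44/25 in column x3, so x3 enters.
Ratio test on column x3 — row 1: entry -2/25 ≤ 0; row 2: (281/25)/(69/25) = 281/69; row 3: (132/5)/(23/5) = 132/23; row 4: (8/5)/(2/5) = 4. Minimum is 4 at row 4 (x1 leaves); pivot element 2/5.
Divide row 4 by 2/5; eliminate column x3 from the other rows.
After both pivots, the entry at constraint row 3, column s_4 is -5/2.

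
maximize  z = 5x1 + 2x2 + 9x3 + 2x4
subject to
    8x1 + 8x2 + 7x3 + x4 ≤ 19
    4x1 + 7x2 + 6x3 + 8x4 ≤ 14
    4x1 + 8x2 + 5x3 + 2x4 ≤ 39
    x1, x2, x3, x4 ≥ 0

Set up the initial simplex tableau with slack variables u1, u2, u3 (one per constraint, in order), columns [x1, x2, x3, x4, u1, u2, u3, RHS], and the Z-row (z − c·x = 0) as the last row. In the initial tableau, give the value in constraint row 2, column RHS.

14

The RHS of constraint 2 is b_2 = 14.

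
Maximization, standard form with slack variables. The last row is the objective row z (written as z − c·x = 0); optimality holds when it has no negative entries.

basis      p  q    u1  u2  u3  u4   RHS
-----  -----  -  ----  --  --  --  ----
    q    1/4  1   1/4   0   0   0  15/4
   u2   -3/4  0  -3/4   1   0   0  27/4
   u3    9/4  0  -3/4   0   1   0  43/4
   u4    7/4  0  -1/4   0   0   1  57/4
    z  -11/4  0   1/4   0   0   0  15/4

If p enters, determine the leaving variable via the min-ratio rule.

Column p entries and ratios — q: (15/4)/(1/4) = 15; u2: -3/4 ≤ 0, skip; u3: (43/4)/(9/4) = 43/9; u4: (57/4)/(7/4) = 57/7.
Smallest ratio is 43/9 in the row of u3, so u3 leaves.

u3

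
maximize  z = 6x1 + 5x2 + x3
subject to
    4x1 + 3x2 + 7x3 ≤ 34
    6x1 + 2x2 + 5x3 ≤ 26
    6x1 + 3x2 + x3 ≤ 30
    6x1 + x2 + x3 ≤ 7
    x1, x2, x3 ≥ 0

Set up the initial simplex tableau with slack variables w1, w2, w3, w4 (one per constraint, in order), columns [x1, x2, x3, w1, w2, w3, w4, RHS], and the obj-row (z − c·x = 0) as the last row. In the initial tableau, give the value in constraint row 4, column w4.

Slack w4 belongs to constraint 4; its column is the unit vector e_4, so the entry in row 4 is 1.

1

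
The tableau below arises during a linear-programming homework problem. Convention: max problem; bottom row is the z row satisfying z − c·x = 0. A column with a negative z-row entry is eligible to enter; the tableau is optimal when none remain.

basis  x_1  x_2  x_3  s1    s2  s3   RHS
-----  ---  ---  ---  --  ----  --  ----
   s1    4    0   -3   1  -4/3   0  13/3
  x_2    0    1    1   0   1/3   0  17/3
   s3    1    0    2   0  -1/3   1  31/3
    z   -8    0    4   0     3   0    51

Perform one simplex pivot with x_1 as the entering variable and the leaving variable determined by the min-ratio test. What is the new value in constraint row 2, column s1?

Ratio test on column x_1 — row 1: (13/3)/4 = 13/12; row 2: entry 0 ≤ 0; row 3: (31/3)/1 = 31/3. Minimum is 13/12 at row 1 (s1 leaves); pivot element 4.
Divide row 1 by 4; eliminate column x_1 from the other rows.
Row 2 update in column s1: 0 − 0·(1/4) = 0.

0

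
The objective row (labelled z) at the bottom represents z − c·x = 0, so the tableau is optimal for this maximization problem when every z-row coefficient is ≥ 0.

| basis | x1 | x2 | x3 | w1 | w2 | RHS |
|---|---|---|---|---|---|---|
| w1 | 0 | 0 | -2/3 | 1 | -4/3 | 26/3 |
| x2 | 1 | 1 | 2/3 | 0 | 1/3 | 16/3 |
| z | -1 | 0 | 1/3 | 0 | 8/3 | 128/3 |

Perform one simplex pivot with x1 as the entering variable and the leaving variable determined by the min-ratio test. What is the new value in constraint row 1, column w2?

Ratio test on column x1 — row 1: entry 0 ≤ 0; row 2: (16/3)/1 = 16/3. Minimum is 16/3 at row 2 (x2 leaves); pivot element 1.
Divide row 2 by 1; eliminate column x1 from the other rows.
Row 1 update in column w2: -4/3 − 0·(1/3) = -4/3.

-4/3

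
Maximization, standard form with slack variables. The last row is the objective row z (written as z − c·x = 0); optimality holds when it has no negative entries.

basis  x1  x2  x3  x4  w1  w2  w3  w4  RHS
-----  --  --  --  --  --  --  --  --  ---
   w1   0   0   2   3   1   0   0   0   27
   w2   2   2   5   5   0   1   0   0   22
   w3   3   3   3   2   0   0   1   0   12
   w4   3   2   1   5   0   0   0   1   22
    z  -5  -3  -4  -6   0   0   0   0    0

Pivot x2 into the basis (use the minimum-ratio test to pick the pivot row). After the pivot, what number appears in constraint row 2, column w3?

-2/3

Ratio test on column x2 — row 1: entry 0 ≤ 0; row 2: 22/2 = 11; row 3: 12/3 = 4; row 4: 22/2 = 11. Minimum is 4 at row 3 (w3 leaves); pivot element 3.
Divide row 3 by 3; eliminate column x2 from the other rows.
Row 2 update in column w3: 0 − 2·(1/3) = -2/3.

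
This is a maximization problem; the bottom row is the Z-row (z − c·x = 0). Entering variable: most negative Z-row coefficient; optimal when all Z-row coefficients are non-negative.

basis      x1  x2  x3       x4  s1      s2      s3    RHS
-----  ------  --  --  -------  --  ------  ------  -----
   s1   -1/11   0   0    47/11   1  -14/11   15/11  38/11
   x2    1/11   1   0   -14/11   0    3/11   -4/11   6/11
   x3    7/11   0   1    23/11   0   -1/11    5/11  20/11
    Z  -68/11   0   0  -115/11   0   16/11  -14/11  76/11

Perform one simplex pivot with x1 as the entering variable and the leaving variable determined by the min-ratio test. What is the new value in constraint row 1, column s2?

-9/7

Ratio test on column x1 — row 1: entry -1/11 ≤ 0; row 2: (6/11)/(1/11) = 6; row 3: (20/11)/(7/11) = 20/7. Minimum is 20/7 at row 3 (x3 leaves); pivot element 7/11.
Divide row 3 by 7/11; eliminate column x1 from the other rows.
Row 1 update in column s2: -14/11 − (-1/11)·(-1/7) = -9/7.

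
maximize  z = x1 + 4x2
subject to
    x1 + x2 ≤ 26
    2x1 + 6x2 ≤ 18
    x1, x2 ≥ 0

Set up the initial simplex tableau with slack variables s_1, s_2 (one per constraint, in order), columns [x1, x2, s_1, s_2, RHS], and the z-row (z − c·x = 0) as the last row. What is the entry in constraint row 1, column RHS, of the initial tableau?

The RHS of constraint 1 is b_1 = 26.

26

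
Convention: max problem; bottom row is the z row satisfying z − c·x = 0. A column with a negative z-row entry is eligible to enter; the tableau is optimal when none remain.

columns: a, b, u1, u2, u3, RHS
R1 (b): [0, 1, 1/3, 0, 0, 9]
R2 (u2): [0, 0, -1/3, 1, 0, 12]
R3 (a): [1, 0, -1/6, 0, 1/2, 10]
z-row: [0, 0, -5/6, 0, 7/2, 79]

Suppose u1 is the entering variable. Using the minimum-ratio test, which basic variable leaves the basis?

b

Column u1 entries and ratios — b: 9/(1/3) = 27; u2: -1/3 ≤ 0, skip; a: -1/6 ≤ 0, skip.
Smallest ratio is 27 in the row of b, so b leaves.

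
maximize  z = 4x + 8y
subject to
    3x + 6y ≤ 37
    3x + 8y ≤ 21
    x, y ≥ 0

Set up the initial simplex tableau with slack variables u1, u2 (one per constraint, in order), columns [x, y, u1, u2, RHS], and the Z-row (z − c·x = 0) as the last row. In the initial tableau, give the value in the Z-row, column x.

The Z-row carries the negated objective coefficients: the x entry is -4.

-4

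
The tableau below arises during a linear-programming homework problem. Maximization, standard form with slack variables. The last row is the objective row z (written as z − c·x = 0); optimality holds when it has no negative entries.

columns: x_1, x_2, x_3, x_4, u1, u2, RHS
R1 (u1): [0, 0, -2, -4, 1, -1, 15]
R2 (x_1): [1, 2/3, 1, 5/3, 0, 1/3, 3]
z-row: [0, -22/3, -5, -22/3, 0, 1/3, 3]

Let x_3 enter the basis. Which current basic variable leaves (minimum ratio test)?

Column x_3 entries and ratios — u1: -2 ≤ 0, skip; x_1: 3/1 = 3.
Smallest ratio is 3 in the row of x_1, so x_1 leaves.

x_1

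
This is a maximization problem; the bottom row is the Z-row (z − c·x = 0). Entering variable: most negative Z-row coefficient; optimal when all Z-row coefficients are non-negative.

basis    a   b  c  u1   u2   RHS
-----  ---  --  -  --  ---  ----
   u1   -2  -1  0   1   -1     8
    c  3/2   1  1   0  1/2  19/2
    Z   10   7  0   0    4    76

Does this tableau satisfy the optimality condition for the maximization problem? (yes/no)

yes

Every Z-row coefficient is ≥ 0, so the tableau is optimal.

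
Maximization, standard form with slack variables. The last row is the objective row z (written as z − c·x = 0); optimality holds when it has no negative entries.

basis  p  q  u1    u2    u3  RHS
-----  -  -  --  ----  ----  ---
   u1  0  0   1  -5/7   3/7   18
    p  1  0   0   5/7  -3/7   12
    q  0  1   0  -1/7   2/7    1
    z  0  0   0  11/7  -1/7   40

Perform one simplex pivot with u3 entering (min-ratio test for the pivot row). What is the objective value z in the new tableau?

Ratio test on column u3 — row 1: 18/(3/7) = 42; row 2: entry -3/7 ≤ 0; row 3: 1/(2/7) = 7/2. Minimum is 7/2 at row 3 (q leaves); pivot element 2/7.
Pivot on row 3; the z-row RHS becomes 40 − (-1/7)·(7/2) = 81/2.

81/2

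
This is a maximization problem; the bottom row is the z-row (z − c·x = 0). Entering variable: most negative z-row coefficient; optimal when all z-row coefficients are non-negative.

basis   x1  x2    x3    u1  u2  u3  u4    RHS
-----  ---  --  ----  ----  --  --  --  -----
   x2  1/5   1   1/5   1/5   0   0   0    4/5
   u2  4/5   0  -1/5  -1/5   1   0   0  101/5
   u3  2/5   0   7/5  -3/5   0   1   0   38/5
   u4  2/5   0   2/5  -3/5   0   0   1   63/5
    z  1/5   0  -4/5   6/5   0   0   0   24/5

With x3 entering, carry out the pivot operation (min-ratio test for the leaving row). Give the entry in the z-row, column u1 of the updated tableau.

2

Ratio test on column x3 — row 1: (4/5)/(1/5) = 4; row 2: entry -1/5 ≤ 0; row 3: (38/5)/(7/5) = 38/7; row 4: (63/5)/(2/5) = 63/2. Minimum is 4 at row 1 (x2 leaves); pivot element 1/5.
Divide row 1 by 1/5; eliminate column x3 from the other rows.
z-row update in column u1: 6/5 − (-4/5)·1 = 2.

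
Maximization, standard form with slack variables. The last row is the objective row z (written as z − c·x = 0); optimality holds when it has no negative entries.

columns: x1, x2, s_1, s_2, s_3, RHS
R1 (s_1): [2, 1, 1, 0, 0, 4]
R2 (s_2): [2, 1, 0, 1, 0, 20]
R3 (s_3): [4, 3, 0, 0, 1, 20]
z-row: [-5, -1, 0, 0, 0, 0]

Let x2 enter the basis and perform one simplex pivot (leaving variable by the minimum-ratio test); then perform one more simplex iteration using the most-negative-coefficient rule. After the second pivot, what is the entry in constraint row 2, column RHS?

Ratio test on column x2 — row 1: 4/1 = 4; row 2: 20/1 = 20; row 3: 20/3 = 20/3. Minimum is 4 at row 1 (s_1 leaves); pivot element 1.
Divide row 1 by 1; eliminate column x2 from the other rows.
Second iteration: most negative z-row entry is -3 in column x1, so x1 enters.
Ratio test on column x1 — row 1: 4/2 = 2; row 2: entry 0 ≤ 0; row 3: entry -2 ≤ 0. Minimum is 2 at row 1 (x2 leaves); pivot element 2.
Divide row 1 by 2; eliminate column x1 from the other rows.
After both pivots, the entry at constraint row 2, column RHS is 16.

16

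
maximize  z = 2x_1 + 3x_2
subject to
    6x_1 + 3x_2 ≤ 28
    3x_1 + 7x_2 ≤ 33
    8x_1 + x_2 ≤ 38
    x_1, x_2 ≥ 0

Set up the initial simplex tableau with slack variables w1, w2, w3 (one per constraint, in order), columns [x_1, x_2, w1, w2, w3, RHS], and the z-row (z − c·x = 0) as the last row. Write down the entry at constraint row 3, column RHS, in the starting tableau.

38

The RHS of constraint 3 is b_3 = 38.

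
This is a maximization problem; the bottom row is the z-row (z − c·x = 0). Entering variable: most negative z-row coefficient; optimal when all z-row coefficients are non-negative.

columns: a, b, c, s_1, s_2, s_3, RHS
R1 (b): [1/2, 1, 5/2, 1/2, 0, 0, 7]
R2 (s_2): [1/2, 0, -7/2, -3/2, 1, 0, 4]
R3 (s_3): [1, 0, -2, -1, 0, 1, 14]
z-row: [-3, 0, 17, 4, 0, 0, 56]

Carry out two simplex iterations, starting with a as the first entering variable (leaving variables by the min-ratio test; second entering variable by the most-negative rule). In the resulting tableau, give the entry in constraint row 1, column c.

Ratio test on column a — row 1: 7/(1/2) = 14; row 2: 4/(1/2) = 8; row 3: 14/1 = 14. Minimum is 8 at row 2 (s_2 leaves); pivot element 1/2.
Divide row 2 by 1/2; eliminate column a from the other rows.
Second iteration: most negative z-row entry is -5 in column s_1, so s_1 enters.
Ratio test on column s_1 — row 1: 3/2 = 3/2; row 2: entry -3 ≤ 0; row 3: 6/2 = 3. Minimum is 3/2 at row 1 (b leaves); pivot element 2.
Divide row 1 by 2; eliminate column s_1 from the other rows.
After both pivots, the entry at constraint row 1, column c is 3.

3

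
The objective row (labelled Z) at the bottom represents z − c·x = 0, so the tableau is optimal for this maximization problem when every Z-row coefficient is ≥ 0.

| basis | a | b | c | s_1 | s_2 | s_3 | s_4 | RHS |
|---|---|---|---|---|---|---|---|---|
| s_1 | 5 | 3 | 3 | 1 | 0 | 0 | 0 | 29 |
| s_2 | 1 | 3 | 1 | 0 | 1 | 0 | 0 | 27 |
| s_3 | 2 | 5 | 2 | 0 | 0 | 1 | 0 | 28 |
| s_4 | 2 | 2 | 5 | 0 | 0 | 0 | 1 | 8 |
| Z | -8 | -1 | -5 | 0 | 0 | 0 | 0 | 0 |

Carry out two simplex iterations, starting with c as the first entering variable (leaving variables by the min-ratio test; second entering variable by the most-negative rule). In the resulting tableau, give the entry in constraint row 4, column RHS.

Ratio test on column c — row 1: 29/3 = 29/3; row 2: 27/1 = 27; row 3: 28/2 = 14; row 4: 8/5 = 8/5. Minimum is 8/5 at row 4 (s_4 leaves); pivot element 5.
Divide row 4 by 5; eliminate column c from the other rows.
Second iteration: most negative Z-row entry is -6 in column a, so a enters.
Ratio test on column a — row 1: (121/5)/(19/5) = 121/19; row 2: (127/5)/(3/5) = 127/3; row 3: (124/5)/(6/5) = 62/3; row 4: (8/5)/(2/5) = 4. Minimum is 4 at row 4 (c leaves); pivot element 2/5.
Divide row 4 by 2/5; eliminate column a from the other rows.
After both pivots, the entry at constraint row 4, column RHS is 4.

4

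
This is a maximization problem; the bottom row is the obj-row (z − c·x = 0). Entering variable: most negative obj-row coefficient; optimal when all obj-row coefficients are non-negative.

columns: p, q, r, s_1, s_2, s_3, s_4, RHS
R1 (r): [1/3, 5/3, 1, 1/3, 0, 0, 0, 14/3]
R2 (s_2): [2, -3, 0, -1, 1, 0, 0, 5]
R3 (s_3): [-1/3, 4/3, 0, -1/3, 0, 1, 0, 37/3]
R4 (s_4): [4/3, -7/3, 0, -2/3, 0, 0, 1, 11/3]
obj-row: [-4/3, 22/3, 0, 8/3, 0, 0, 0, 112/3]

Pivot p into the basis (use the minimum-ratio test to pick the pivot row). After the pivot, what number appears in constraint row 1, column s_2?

Ratio test on column p — row 1: (14/3)/(1/3) = 14; row 2: 5/2 = 5/2; row 3: entry -1/3 ≤ 0; row 4: (11/3)/(4/3) = 11/4. Minimum is 5/2 at row 2 (s_2 leaves); pivot element 2.
Divide row 2 by 2; eliminate column p from the other rows.
Row 1 update in column s_2: 0 − (1/3)·(1/2) = -1/6.

-1/6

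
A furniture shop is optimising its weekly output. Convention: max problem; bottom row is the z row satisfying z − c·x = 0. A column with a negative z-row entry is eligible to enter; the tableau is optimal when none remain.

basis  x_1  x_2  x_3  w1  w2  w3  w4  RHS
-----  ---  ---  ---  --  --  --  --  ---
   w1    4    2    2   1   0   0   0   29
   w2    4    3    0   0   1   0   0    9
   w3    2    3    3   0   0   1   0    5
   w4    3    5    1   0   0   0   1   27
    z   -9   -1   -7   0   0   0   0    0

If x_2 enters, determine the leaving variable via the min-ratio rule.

Column x_2 entries and ratios — w1: 29/2 = 29/2; w2: 9/3 = 3; w3: 5/3 = 5/3; w4: 27/5 = 27/5.
Smallest ratio is 5/3 in the row of w3, so w3 leaves.

w3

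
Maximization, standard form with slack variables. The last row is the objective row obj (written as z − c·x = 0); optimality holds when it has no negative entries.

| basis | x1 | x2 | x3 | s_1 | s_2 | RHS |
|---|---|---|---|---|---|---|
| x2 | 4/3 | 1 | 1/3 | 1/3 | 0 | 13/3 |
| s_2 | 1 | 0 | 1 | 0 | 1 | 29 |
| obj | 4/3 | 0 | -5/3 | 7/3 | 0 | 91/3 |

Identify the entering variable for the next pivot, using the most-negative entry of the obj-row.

Negative obj-row entries: x3: -5/3.
The most negative is -5/3 in column x3, so x3 enters.

x3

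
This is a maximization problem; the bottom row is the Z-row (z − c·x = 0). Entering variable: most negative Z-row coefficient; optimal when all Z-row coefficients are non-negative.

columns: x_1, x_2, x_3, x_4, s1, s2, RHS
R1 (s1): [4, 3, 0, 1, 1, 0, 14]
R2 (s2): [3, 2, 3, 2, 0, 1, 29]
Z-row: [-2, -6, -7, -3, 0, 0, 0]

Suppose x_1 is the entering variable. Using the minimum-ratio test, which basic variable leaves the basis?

Column x_1 entries and ratios — s1: 14/4 = 7/2; s2: 29/3 = 29/3.
Smallest ratio is 7/2 in the row of s1, so s1 leaves.

s1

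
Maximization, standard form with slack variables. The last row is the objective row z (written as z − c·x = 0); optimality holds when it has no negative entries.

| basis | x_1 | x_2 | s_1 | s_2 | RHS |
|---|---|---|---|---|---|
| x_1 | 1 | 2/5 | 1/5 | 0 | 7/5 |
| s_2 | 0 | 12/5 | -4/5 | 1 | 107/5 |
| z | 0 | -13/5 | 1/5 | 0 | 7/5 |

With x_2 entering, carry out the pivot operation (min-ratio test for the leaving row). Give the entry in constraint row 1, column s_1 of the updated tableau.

1/2

Ratio test on column x_2 — row 1: (7/5)/(2/5) = 7/2; row 2: (107/5)/(12/5) = 107/12. Minimum is 7/2 at row 1 (x_1 leaves); pivot element 2/5.
Divide row 1 by 2/5; eliminate column x_2 from the other rows.
In the new row 1, the s_1 entry is the old entry divided by the pivot: (1/5)/(2/5) = 1/2.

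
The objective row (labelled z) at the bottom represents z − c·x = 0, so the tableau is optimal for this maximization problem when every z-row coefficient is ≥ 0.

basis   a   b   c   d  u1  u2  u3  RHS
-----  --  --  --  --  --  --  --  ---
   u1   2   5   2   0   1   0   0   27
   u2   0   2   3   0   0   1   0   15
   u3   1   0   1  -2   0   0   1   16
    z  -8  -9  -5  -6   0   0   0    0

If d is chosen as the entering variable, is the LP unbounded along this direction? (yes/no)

yes

Every constraint-row entry in column d is ≤ 0, so increasing d is unbounded.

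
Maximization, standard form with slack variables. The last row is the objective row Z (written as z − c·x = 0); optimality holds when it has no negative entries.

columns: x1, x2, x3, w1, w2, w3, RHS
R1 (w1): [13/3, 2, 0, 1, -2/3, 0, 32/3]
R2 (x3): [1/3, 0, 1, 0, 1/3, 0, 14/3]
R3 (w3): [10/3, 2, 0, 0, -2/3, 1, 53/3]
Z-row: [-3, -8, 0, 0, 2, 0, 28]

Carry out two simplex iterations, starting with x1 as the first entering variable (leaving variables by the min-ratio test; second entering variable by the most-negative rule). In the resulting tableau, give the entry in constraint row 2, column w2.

Ratio test on column x1 — row 1: (32/3)/(13/3) = 32/13; row 2: (14/3)/(1/3) = 14; row 3: (53/3)/(10/3) = 53/10. Minimum is 32/13 at row 1 (w1 leaves); pivot element 13/3.
Divide row 1 by 13/3; eliminate column x1 from the other rows.
Second iteration: most negative Z-row entry is -86/13 in column x2, so x2 enters.
Ratio test on column x2 — row 1: (32/13)/(6/13) = 16/3; row 2: entry -2/13 ≤ 0; row 3: (123/13)/(6/13) = 41/2. Minimum is 16/3 at row 1 (x1 leaves); pivot element 6/13.
Divide row 1 by 6/13; eliminate column x2 from the other rows.
After both pivots, the entry at constraint row 2, column w2 is 1/3.

1/3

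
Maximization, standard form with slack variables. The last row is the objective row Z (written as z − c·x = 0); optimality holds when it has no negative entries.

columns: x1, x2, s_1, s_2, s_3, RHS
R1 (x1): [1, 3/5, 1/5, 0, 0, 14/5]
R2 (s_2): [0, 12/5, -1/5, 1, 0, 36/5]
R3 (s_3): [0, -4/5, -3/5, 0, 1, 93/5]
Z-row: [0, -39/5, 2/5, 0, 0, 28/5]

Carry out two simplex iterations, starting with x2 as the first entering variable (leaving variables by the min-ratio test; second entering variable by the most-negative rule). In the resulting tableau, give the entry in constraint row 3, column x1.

Ratio test on column x2 — row 1: (14/5)/(3/5) = 14/3; row 2: (36/5)/(12/5) = 3; row 3: entry -4/5 ≤ 0. Minimum is 3 at row 2 (s_2 leaves); pivot element 12/5.
Divide row 2 by 12/5; eliminate column x2 from the other rows.
Second iteration: most negative Z-row entry is -1/4 in column s_1, so s_1 enters.
Ratio test on column s_1 — row 1: 1/(1/4) = 4; row 2: entry -1/12 ≤ 0; row 3: entry -2/3 ≤ 0. Minimum is 4 at row 1 (x1 leaves); pivot element 1/4.
Divide row 1 by 1/4; eliminate column s_1 from the other rows.
After both pivots, the entry at constraint row 3, column x1 is 8/3.

8/3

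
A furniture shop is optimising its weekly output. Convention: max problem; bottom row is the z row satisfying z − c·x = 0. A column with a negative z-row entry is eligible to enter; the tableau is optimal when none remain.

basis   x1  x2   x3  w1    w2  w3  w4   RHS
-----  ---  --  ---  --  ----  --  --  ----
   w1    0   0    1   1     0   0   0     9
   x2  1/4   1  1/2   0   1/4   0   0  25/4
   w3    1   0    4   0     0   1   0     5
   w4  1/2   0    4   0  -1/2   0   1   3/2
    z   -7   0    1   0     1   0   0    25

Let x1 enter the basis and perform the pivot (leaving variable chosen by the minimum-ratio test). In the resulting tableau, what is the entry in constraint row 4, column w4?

Ratio test on column x1 — row 1: entry 0 ≤ 0; row 2: (25/4)/(1/4) = 25; row 3: 5/1 = 5; row 4: (3/2)/(1/2) = 3. Minimum is 3 at row 4 (w4 leaves); pivot element 1/2.
Divide row 4 by 1/2; eliminate column x1 from the other rows.
In the new row 4, the w4 entry is the old entry divided by the pivot: 1/(1/2) = 2.

2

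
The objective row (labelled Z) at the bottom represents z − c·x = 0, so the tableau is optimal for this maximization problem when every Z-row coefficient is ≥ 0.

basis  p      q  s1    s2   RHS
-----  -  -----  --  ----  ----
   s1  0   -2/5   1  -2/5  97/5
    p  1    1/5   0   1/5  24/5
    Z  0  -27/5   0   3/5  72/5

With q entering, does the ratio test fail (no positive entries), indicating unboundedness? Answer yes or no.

no

Column q has positive entries in row(s) 2, so the ratio test bounds it — not unbounded.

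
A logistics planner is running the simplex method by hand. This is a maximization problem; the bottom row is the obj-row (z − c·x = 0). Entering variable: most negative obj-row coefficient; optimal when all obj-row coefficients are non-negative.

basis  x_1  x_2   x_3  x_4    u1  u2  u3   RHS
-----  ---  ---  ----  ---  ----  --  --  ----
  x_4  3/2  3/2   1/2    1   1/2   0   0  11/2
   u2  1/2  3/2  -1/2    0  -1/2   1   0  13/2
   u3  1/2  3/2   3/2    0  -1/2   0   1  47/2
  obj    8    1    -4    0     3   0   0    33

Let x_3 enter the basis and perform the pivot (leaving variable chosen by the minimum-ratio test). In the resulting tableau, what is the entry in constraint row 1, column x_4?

Ratio test on column x_3 — row 1: (11/2)/(1/2) = 11; row 2: entry -1/2 ≤ 0; row 3: (47/2)/(3/2) = 47/3. Minimum is 11 at row 1 (x_4 leaves); pivot element 1/2.
Divide row 1 by 1/2; eliminate column x_3 from the other rows.
In the new row 1, the x_4 entry is the old entry divided by the pivot: 1/(1/2) = 2.

2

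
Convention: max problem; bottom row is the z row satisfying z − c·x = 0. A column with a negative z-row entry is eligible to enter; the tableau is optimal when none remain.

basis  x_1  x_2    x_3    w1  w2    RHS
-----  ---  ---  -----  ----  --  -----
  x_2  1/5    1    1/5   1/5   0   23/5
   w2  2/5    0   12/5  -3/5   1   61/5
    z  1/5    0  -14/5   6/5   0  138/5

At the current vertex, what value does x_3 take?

0

x_3 is not in the basis, so in the current basic feasible solution x_3 = 0.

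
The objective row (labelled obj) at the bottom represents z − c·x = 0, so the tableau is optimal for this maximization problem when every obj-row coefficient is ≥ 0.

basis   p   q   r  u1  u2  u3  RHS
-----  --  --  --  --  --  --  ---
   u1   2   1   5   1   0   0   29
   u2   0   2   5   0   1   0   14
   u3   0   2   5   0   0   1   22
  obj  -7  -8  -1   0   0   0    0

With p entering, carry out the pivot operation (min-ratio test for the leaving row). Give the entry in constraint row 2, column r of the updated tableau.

5

Ratio test on column p — row 1: 29/2 = 29/2; row 2: entry 0 ≤ 0; row 3: entry 0 ≤ 0. Minimum is 29/2 at row 1 (u1 leaves); pivot element 2.
Divide row 1 by 2; eliminate column p from the other rows.
Row 2 update in column r: 5 − 0·(5/2) = 5.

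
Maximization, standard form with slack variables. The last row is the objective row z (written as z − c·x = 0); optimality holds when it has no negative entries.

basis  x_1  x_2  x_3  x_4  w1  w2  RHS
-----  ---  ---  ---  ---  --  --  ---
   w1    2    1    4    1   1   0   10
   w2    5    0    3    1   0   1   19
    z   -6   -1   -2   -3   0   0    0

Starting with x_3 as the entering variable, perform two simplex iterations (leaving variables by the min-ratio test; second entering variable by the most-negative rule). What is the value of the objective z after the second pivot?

150/7

Ratio test on column x_3 — row 1: 10/4 = 5/2; row 2: 19/3 = 19/3. Minimum is 5/2 at row 1 (w1 leaves); pivot element 4.
Pivot on row 1; the z-row RHS becomes 0 − (-2)·(5/2) = 5.
Next entering variable (most negative z-row entry -5): x_1.
Ratio test on column x_1 — row 1: (5/2)/(1/2) = 5; row 2: (23/2)/(7/2) = 23/7. Minimum is 23/7 at row 2 (w2 leaves); pivot element 7/2.
After the second pivot the z-row RHS is 5 − (-5)·(23/7) = 150/7.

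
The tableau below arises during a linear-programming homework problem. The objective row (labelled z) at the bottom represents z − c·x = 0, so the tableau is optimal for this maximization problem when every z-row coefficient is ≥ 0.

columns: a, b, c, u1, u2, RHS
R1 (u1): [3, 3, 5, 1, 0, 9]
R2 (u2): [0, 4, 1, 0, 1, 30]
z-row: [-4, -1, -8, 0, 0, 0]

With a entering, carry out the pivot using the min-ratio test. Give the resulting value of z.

Ratio test on column a — row 1: 9/3 = 3; row 2: entry 0 ≤ 0. Minimum is 3 at row 1 (u1 leaves); pivot element 3.
Pivot on row 1; the z-row RHS becomes 0 − (-4)·3 = 12.

12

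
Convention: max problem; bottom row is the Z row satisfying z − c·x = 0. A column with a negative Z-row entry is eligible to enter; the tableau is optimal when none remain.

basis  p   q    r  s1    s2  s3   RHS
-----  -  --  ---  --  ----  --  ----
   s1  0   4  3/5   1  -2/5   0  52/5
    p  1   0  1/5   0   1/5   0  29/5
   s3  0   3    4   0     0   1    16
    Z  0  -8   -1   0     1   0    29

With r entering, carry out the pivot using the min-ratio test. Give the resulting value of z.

Ratio test on column r — row 1: (52/5)/(3/5) = 52/3; row 2: (29/5)/(1/5) = 29; row 3: 16/4 = 4. Minimum is 4 at row 3 (s3 leaves); pivot element 4.
Pivot on row 3; the Z-row RHS becomes 29 − (-1)·4 = 33.

33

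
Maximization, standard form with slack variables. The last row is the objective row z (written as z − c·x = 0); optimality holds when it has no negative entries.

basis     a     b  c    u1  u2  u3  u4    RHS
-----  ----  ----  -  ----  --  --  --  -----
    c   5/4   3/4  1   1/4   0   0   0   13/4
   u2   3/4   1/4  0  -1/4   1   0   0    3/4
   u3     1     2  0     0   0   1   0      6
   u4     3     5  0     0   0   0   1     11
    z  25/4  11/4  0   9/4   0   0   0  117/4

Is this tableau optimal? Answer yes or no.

Every z-row coefficient is ≥ 0, so the tableau is optimal.

yes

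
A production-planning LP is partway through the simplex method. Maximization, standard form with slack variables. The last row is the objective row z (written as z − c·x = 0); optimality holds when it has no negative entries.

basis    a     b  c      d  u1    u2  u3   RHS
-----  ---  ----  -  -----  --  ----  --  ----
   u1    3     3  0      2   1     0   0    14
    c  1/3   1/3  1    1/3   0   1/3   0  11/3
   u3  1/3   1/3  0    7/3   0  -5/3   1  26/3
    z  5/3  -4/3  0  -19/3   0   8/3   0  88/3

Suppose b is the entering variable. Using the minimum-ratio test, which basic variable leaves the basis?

Column b entries and ratios — u1: 14/3 = 14/3; c: (11/3)/(1/3) = 11; u3: (26/3)/(1/3) = 26.
Smallest ratio is 14/3 in the row of u1, so u1 leaves.

u1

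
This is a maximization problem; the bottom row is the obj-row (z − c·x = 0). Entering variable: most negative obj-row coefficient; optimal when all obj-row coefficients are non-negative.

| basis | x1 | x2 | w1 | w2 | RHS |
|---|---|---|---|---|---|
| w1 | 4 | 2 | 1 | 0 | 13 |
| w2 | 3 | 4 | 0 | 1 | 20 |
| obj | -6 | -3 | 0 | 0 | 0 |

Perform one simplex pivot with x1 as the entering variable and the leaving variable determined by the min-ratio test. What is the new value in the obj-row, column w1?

Ratio test on column x1 — row 1: 13/4 = 13/4; row 2: 20/3 = 20/3. Minimum is 13/4 at row 1 (w1 leaves); pivot element 4.
Divide row 1 by 4; eliminate column x1 from the other rows.
obj-row update in column w1: 0 − (-6)·(1/4) = 3/2.

3/2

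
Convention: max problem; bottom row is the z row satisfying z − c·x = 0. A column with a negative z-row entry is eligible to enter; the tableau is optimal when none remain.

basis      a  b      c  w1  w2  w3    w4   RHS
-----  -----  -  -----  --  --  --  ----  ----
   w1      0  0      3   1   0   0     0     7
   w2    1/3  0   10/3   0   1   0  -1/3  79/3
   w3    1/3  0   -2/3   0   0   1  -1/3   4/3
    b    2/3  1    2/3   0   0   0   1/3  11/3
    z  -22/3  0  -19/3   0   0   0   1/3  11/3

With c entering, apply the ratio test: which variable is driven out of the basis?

w1

Column c entries and ratios — w1: 7/3 = 7/3; w2: (79/3)/(10/3) = 79/10; w3: -2/3 ≤ 0, skip; b: (11/3)/(2/3) = 11/2.
Smallest ratio is 7/3 in the row of w1, so w1 leaves.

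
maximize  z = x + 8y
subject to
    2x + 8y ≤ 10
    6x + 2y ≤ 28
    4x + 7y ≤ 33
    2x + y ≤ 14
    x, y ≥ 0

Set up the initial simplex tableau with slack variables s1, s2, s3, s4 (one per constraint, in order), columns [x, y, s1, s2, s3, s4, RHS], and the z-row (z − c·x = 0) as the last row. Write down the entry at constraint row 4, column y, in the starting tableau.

1

Constraint 4 has coefficient 1 on y.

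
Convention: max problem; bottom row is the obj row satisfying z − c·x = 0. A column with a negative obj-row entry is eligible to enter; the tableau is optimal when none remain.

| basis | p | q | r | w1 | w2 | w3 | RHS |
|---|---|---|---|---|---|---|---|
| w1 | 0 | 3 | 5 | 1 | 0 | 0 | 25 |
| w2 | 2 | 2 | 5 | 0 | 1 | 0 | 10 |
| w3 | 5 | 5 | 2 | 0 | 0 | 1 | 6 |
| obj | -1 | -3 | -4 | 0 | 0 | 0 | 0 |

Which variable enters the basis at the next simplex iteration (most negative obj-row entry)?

r

Negative obj-row entries: p: -1, q: -3, r: -4.
The most negative is -4 in column r, so r enters.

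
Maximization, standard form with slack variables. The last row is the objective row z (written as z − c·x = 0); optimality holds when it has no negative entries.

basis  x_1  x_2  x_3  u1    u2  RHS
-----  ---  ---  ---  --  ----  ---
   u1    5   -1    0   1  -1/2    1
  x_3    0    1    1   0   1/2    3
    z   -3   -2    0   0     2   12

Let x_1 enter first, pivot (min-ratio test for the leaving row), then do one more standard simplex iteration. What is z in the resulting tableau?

Ratio test on column x_1 — row 1: 1/5 = 1/5; row 2: entry 0 ≤ 0. Minimum is 1/5 at row 1 (u1 leaves); pivot element 5.
Pivot on row 1; the z-row RHS becomes 12 − (-3)·(1/5) = 63/5.
Next entering variable (most negative z-row entry -13/5): x_2.
Ratio test on column x_2 — row 1: entry -1/5 ≤ 0; row 2: 3/1 = 3. Minimum is 3 at row 2 (x_3 leaves); pivot element 1.
After the second pivot the z-row RHS is 63/5 − (-13/5)·3 = 102/5.

102/5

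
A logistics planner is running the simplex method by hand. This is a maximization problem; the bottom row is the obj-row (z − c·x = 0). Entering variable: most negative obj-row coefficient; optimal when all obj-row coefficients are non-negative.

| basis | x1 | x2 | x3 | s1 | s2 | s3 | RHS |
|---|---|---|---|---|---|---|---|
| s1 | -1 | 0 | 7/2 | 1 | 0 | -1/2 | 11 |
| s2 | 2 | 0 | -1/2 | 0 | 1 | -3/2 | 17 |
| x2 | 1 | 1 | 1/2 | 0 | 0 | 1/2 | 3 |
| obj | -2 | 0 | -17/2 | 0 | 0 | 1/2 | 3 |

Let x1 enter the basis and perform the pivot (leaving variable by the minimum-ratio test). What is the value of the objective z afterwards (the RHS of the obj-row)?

Ratio test on column x1 — row 1: entry -1 ≤ 0; row 2: 17/2 = 17/2; row 3: 3/1 = 3. Minimum is 3 at row 3 (x2 leaves); pivot element 1.
Pivot on row 3; the obj-row RHS becomes 3 − (-2)·3 = 9.

9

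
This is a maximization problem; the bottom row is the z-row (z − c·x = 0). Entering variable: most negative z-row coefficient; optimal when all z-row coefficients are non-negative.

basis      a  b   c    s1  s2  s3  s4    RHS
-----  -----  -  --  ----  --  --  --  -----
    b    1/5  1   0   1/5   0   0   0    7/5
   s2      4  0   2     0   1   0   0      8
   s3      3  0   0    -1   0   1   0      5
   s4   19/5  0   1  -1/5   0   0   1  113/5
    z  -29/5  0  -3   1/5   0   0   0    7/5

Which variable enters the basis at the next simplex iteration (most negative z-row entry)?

Negative z-row entries: a: -29/5, c: -3.
The most negative is -29/5 in column a, so a enters.

a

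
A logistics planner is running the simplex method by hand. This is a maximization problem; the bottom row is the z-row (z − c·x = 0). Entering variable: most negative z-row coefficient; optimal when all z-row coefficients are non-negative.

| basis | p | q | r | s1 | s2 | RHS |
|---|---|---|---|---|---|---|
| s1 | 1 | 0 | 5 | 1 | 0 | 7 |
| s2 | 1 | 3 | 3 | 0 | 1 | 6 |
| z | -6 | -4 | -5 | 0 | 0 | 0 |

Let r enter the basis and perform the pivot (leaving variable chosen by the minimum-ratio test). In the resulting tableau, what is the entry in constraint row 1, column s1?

1/5

Ratio test on column r — row 1: 7/5 = 7/5; row 2: 6/3 = 2. Minimum is 7/5 at row 1 (s1 leaves); pivot element 5.
Divide row 1 by 5; eliminate column r from the other rows.
In the new row 1, the s1 entry is the old entry divided by the pivot: 1/5 = 1/5.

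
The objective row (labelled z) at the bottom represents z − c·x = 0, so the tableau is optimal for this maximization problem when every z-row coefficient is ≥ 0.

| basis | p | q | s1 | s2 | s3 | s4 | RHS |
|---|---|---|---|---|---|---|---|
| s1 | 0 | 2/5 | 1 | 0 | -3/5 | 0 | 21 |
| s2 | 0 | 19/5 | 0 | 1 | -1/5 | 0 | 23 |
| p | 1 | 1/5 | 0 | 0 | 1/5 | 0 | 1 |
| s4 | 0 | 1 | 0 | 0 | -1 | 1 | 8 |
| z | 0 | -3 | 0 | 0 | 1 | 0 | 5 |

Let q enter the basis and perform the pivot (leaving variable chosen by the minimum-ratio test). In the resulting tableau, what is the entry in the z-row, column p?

Ratio test on column q — row 1: 21/(2/5) = 105/2; row 2: 23/(19/5) = 115/19; row 3: 1/(1/5) = 5; row 4: 8/1 = 8. Minimum is 5 at row 3 (p leaves); pivot element 1/5.
Divide row 3 by 1/5; eliminate column q from the other rows.
z-row update in column p: 0 − (-3)·5 = 15.

15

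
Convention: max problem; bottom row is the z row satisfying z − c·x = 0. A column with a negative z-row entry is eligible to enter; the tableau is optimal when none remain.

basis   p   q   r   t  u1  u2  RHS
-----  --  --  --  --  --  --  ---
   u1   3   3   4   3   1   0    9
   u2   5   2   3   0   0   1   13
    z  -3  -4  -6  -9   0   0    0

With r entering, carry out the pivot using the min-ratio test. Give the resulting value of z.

27/2

Ratio test on column r — row 1: 9/4 = 9/4; row 2: 13/3 = 13/3. Minimum is 9/4 at row 1 (u1 leaves); pivot element 4.
Pivot on row 1; the z-row RHS becomes 0 − (-6)·(9/4) = 27/2.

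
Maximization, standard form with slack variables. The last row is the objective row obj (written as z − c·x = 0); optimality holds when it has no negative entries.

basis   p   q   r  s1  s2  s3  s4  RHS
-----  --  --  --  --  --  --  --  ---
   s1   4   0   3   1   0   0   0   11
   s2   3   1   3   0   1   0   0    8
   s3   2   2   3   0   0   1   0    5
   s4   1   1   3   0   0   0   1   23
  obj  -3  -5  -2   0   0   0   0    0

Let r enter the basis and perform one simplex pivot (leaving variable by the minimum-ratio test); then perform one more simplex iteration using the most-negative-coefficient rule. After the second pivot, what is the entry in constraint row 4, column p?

Ratio test on column r — row 1: 11/3 = 11/3; row 2: 8/3 = 8/3; row 3: 5/3 = 5/3; row 4: 23/3 = 23/3. Minimum is 5/3 at row 3 (s3 leaves); pivot element 3.
Divide row 3 by 3; eliminate column r from the other rows.
Second iteration: most negative obj-row entry is -11/3 in column q, so q enters.
Ratio test on column q — row 1: entry -2 ≤ 0; row 2: entry -1 ≤ 0; row 3: (5/3)/(2/3) = 5/2; row 4: entry -1 ≤ 0. Minimum is 5/2 at row 3 (r leaves); pivot element 2/3.
Divide row 3 by 2/3; eliminate column q from the other rows.
After both pivots, the entry at constraint row 4, column p is 0.

0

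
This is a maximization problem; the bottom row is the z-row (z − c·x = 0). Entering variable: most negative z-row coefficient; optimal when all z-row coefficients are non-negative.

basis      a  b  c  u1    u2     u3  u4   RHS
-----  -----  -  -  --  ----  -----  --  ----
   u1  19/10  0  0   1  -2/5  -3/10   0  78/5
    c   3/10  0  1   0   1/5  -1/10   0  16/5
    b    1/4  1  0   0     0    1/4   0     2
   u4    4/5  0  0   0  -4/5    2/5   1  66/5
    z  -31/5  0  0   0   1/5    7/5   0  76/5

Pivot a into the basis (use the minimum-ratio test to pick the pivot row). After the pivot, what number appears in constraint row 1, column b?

-38/5

Ratio test on column a — row 1: (78/5)/(19/10) = 156/19; row 2: (16/5)/(3/10) = 32/3; row 3: 2/(1/4) = 8; row 4: (66/5)/(4/5) = 33/2. Minimum is 8 at row 3 (b leaves); pivot element 1/4.
Divide row 3 by 1/4; eliminate column a from the other rows.
Row 1 update in column b: 0 − (19/10)·4 = -38/5.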